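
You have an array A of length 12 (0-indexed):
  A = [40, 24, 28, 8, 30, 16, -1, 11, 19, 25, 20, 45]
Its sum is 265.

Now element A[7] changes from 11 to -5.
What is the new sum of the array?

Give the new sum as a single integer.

Answer: 249

Derivation:
Old value at index 7: 11
New value at index 7: -5
Delta = -5 - 11 = -16
New sum = old_sum + delta = 265 + (-16) = 249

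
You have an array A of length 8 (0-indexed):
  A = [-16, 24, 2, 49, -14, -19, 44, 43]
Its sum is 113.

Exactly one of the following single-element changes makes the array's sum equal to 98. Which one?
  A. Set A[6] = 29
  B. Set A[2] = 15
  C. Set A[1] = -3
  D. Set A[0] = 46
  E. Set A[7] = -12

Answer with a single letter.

Answer: A

Derivation:
Option A: A[6] 44->29, delta=-15, new_sum=113+(-15)=98 <-- matches target
Option B: A[2] 2->15, delta=13, new_sum=113+(13)=126
Option C: A[1] 24->-3, delta=-27, new_sum=113+(-27)=86
Option D: A[0] -16->46, delta=62, new_sum=113+(62)=175
Option E: A[7] 43->-12, delta=-55, new_sum=113+(-55)=58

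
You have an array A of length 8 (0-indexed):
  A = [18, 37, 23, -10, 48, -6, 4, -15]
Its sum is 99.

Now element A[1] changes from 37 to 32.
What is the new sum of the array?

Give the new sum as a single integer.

Answer: 94

Derivation:
Old value at index 1: 37
New value at index 1: 32
Delta = 32 - 37 = -5
New sum = old_sum + delta = 99 + (-5) = 94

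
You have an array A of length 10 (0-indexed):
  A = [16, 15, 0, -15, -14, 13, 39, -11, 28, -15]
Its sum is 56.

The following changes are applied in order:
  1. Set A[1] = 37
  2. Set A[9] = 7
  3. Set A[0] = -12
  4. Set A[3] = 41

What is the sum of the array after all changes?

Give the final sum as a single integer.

Initial sum: 56
Change 1: A[1] 15 -> 37, delta = 22, sum = 78
Change 2: A[9] -15 -> 7, delta = 22, sum = 100
Change 3: A[0] 16 -> -12, delta = -28, sum = 72
Change 4: A[3] -15 -> 41, delta = 56, sum = 128

Answer: 128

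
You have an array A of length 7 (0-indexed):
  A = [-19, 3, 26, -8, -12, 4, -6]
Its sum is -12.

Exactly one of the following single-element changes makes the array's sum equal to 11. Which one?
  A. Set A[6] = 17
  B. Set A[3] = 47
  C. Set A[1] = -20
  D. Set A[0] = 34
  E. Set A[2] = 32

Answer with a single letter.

Answer: A

Derivation:
Option A: A[6] -6->17, delta=23, new_sum=-12+(23)=11 <-- matches target
Option B: A[3] -8->47, delta=55, new_sum=-12+(55)=43
Option C: A[1] 3->-20, delta=-23, new_sum=-12+(-23)=-35
Option D: A[0] -19->34, delta=53, new_sum=-12+(53)=41
Option E: A[2] 26->32, delta=6, new_sum=-12+(6)=-6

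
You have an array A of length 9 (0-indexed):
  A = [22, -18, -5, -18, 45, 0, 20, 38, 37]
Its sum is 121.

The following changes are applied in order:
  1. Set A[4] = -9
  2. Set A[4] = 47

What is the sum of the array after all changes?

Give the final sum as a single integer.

Answer: 123

Derivation:
Initial sum: 121
Change 1: A[4] 45 -> -9, delta = -54, sum = 67
Change 2: A[4] -9 -> 47, delta = 56, sum = 123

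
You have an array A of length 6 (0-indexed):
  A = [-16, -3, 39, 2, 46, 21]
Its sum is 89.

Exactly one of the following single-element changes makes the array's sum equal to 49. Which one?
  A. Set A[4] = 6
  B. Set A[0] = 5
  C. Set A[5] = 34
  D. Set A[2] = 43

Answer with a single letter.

Answer: A

Derivation:
Option A: A[4] 46->6, delta=-40, new_sum=89+(-40)=49 <-- matches target
Option B: A[0] -16->5, delta=21, new_sum=89+(21)=110
Option C: A[5] 21->34, delta=13, new_sum=89+(13)=102
Option D: A[2] 39->43, delta=4, new_sum=89+(4)=93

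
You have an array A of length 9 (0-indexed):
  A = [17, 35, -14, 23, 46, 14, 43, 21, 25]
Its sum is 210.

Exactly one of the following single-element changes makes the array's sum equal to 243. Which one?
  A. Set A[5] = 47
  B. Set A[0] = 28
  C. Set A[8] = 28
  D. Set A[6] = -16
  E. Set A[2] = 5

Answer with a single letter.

Answer: A

Derivation:
Option A: A[5] 14->47, delta=33, new_sum=210+(33)=243 <-- matches target
Option B: A[0] 17->28, delta=11, new_sum=210+(11)=221
Option C: A[8] 25->28, delta=3, new_sum=210+(3)=213
Option D: A[6] 43->-16, delta=-59, new_sum=210+(-59)=151
Option E: A[2] -14->5, delta=19, new_sum=210+(19)=229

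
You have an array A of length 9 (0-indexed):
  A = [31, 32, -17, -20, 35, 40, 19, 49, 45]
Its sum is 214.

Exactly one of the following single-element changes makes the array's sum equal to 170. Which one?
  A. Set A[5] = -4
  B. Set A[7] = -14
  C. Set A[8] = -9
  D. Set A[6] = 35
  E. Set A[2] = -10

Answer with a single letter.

Answer: A

Derivation:
Option A: A[5] 40->-4, delta=-44, new_sum=214+(-44)=170 <-- matches target
Option B: A[7] 49->-14, delta=-63, new_sum=214+(-63)=151
Option C: A[8] 45->-9, delta=-54, new_sum=214+(-54)=160
Option D: A[6] 19->35, delta=16, new_sum=214+(16)=230
Option E: A[2] -17->-10, delta=7, new_sum=214+(7)=221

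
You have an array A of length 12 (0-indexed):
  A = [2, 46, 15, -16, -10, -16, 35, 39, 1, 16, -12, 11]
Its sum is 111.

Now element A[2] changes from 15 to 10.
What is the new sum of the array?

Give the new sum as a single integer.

Answer: 106

Derivation:
Old value at index 2: 15
New value at index 2: 10
Delta = 10 - 15 = -5
New sum = old_sum + delta = 111 + (-5) = 106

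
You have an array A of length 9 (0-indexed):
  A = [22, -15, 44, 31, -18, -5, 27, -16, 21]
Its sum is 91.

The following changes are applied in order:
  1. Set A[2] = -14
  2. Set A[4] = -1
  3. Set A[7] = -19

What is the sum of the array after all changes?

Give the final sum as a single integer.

Answer: 47

Derivation:
Initial sum: 91
Change 1: A[2] 44 -> -14, delta = -58, sum = 33
Change 2: A[4] -18 -> -1, delta = 17, sum = 50
Change 3: A[7] -16 -> -19, delta = -3, sum = 47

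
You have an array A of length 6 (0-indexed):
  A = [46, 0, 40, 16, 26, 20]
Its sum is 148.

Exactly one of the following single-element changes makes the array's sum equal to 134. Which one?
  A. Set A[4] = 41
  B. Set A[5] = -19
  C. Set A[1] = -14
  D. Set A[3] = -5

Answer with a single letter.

Option A: A[4] 26->41, delta=15, new_sum=148+(15)=163
Option B: A[5] 20->-19, delta=-39, new_sum=148+(-39)=109
Option C: A[1] 0->-14, delta=-14, new_sum=148+(-14)=134 <-- matches target
Option D: A[3] 16->-5, delta=-21, new_sum=148+(-21)=127

Answer: C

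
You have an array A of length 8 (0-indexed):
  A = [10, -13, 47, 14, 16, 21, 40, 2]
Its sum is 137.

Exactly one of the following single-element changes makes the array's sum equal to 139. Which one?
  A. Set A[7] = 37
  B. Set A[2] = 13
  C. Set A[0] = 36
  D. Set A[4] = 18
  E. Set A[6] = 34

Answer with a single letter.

Option A: A[7] 2->37, delta=35, new_sum=137+(35)=172
Option B: A[2] 47->13, delta=-34, new_sum=137+(-34)=103
Option C: A[0] 10->36, delta=26, new_sum=137+(26)=163
Option D: A[4] 16->18, delta=2, new_sum=137+(2)=139 <-- matches target
Option E: A[6] 40->34, delta=-6, new_sum=137+(-6)=131

Answer: D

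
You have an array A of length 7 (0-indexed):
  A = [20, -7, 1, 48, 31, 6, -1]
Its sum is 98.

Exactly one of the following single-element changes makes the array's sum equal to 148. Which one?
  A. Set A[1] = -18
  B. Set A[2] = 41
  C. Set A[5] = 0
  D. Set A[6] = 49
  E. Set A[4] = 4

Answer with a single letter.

Option A: A[1] -7->-18, delta=-11, new_sum=98+(-11)=87
Option B: A[2] 1->41, delta=40, new_sum=98+(40)=138
Option C: A[5] 6->0, delta=-6, new_sum=98+(-6)=92
Option D: A[6] -1->49, delta=50, new_sum=98+(50)=148 <-- matches target
Option E: A[4] 31->4, delta=-27, new_sum=98+(-27)=71

Answer: D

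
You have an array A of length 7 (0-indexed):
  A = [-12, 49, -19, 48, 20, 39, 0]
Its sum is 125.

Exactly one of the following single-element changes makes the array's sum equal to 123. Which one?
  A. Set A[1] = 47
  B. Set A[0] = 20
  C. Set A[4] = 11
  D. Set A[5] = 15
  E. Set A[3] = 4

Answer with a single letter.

Answer: A

Derivation:
Option A: A[1] 49->47, delta=-2, new_sum=125+(-2)=123 <-- matches target
Option B: A[0] -12->20, delta=32, new_sum=125+(32)=157
Option C: A[4] 20->11, delta=-9, new_sum=125+(-9)=116
Option D: A[5] 39->15, delta=-24, new_sum=125+(-24)=101
Option E: A[3] 48->4, delta=-44, new_sum=125+(-44)=81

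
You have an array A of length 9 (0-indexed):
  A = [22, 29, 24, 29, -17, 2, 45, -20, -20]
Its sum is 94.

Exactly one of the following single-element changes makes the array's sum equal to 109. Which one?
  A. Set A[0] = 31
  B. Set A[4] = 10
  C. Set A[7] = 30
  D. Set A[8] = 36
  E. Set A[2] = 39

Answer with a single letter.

Option A: A[0] 22->31, delta=9, new_sum=94+(9)=103
Option B: A[4] -17->10, delta=27, new_sum=94+(27)=121
Option C: A[7] -20->30, delta=50, new_sum=94+(50)=144
Option D: A[8] -20->36, delta=56, new_sum=94+(56)=150
Option E: A[2] 24->39, delta=15, new_sum=94+(15)=109 <-- matches target

Answer: E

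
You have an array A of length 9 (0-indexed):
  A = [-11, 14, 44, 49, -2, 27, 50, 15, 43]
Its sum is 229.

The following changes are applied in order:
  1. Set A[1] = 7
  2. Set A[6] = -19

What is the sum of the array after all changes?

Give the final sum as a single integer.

Initial sum: 229
Change 1: A[1] 14 -> 7, delta = -7, sum = 222
Change 2: A[6] 50 -> -19, delta = -69, sum = 153

Answer: 153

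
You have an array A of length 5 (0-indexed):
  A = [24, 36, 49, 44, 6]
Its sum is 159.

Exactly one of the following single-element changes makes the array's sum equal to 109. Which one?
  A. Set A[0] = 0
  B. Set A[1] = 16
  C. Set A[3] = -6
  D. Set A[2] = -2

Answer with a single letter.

Option A: A[0] 24->0, delta=-24, new_sum=159+(-24)=135
Option B: A[1] 36->16, delta=-20, new_sum=159+(-20)=139
Option C: A[3] 44->-6, delta=-50, new_sum=159+(-50)=109 <-- matches target
Option D: A[2] 49->-2, delta=-51, new_sum=159+(-51)=108

Answer: C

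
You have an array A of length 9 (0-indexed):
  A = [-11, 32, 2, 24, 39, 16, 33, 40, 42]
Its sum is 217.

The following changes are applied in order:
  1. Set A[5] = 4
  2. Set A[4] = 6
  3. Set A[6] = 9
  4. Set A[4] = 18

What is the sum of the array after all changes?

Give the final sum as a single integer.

Initial sum: 217
Change 1: A[5] 16 -> 4, delta = -12, sum = 205
Change 2: A[4] 39 -> 6, delta = -33, sum = 172
Change 3: A[6] 33 -> 9, delta = -24, sum = 148
Change 4: A[4] 6 -> 18, delta = 12, sum = 160

Answer: 160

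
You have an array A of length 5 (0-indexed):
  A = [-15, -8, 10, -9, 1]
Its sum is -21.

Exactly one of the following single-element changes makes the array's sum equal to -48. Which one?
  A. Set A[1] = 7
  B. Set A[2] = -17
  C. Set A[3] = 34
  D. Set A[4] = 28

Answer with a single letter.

Option A: A[1] -8->7, delta=15, new_sum=-21+(15)=-6
Option B: A[2] 10->-17, delta=-27, new_sum=-21+(-27)=-48 <-- matches target
Option C: A[3] -9->34, delta=43, new_sum=-21+(43)=22
Option D: A[4] 1->28, delta=27, new_sum=-21+(27)=6

Answer: B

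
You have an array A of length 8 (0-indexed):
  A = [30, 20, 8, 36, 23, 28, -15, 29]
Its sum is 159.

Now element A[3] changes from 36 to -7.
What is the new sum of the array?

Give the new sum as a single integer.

Old value at index 3: 36
New value at index 3: -7
Delta = -7 - 36 = -43
New sum = old_sum + delta = 159 + (-43) = 116

Answer: 116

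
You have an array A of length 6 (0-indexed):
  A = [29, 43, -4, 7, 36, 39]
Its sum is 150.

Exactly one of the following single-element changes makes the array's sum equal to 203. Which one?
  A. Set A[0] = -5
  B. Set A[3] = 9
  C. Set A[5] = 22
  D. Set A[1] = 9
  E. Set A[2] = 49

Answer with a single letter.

Option A: A[0] 29->-5, delta=-34, new_sum=150+(-34)=116
Option B: A[3] 7->9, delta=2, new_sum=150+(2)=152
Option C: A[5] 39->22, delta=-17, new_sum=150+(-17)=133
Option D: A[1] 43->9, delta=-34, new_sum=150+(-34)=116
Option E: A[2] -4->49, delta=53, new_sum=150+(53)=203 <-- matches target

Answer: E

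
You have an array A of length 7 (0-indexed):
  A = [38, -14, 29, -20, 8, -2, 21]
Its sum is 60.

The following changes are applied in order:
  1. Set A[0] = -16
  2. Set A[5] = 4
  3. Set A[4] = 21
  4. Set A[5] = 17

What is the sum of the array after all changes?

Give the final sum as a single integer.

Answer: 38

Derivation:
Initial sum: 60
Change 1: A[0] 38 -> -16, delta = -54, sum = 6
Change 2: A[5] -2 -> 4, delta = 6, sum = 12
Change 3: A[4] 8 -> 21, delta = 13, sum = 25
Change 4: A[5] 4 -> 17, delta = 13, sum = 38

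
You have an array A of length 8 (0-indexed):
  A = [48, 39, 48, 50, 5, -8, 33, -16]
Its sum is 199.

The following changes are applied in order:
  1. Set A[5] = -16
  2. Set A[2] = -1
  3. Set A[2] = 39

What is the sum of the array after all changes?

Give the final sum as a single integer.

Answer: 182

Derivation:
Initial sum: 199
Change 1: A[5] -8 -> -16, delta = -8, sum = 191
Change 2: A[2] 48 -> -1, delta = -49, sum = 142
Change 3: A[2] -1 -> 39, delta = 40, sum = 182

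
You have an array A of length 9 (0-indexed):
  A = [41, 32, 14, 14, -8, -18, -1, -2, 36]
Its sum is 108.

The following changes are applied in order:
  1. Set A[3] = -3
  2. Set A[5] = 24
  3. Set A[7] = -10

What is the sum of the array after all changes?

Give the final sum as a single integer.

Answer: 125

Derivation:
Initial sum: 108
Change 1: A[3] 14 -> -3, delta = -17, sum = 91
Change 2: A[5] -18 -> 24, delta = 42, sum = 133
Change 3: A[7] -2 -> -10, delta = -8, sum = 125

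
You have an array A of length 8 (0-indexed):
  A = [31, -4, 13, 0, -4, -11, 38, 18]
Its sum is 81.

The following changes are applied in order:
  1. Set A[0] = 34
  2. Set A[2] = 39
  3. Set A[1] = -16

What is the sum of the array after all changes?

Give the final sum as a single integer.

Initial sum: 81
Change 1: A[0] 31 -> 34, delta = 3, sum = 84
Change 2: A[2] 13 -> 39, delta = 26, sum = 110
Change 3: A[1] -4 -> -16, delta = -12, sum = 98

Answer: 98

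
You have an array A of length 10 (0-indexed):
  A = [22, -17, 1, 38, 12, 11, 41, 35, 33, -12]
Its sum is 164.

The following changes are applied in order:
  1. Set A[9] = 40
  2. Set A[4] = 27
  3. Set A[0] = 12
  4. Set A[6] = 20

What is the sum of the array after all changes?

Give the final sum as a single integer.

Answer: 200

Derivation:
Initial sum: 164
Change 1: A[9] -12 -> 40, delta = 52, sum = 216
Change 2: A[4] 12 -> 27, delta = 15, sum = 231
Change 3: A[0] 22 -> 12, delta = -10, sum = 221
Change 4: A[6] 41 -> 20, delta = -21, sum = 200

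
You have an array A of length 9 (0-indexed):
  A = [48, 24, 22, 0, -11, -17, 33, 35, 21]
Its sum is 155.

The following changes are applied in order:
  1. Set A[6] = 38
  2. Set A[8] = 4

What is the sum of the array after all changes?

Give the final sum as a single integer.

Answer: 143

Derivation:
Initial sum: 155
Change 1: A[6] 33 -> 38, delta = 5, sum = 160
Change 2: A[8] 21 -> 4, delta = -17, sum = 143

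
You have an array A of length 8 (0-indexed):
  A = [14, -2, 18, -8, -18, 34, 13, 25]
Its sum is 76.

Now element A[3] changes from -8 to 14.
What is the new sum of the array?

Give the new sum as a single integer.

Answer: 98

Derivation:
Old value at index 3: -8
New value at index 3: 14
Delta = 14 - -8 = 22
New sum = old_sum + delta = 76 + (22) = 98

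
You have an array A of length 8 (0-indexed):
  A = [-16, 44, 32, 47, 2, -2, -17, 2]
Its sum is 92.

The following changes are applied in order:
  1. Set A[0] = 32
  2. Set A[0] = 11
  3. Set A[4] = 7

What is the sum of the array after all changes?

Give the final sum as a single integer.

Answer: 124

Derivation:
Initial sum: 92
Change 1: A[0] -16 -> 32, delta = 48, sum = 140
Change 2: A[0] 32 -> 11, delta = -21, sum = 119
Change 3: A[4] 2 -> 7, delta = 5, sum = 124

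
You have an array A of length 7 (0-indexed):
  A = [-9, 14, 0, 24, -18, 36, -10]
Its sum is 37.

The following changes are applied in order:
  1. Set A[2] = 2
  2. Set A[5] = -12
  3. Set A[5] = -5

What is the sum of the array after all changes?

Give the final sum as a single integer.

Answer: -2

Derivation:
Initial sum: 37
Change 1: A[2] 0 -> 2, delta = 2, sum = 39
Change 2: A[5] 36 -> -12, delta = -48, sum = -9
Change 3: A[5] -12 -> -5, delta = 7, sum = -2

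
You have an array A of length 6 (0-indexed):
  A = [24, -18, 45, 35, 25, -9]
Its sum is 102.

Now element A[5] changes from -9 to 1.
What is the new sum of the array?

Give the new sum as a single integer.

Answer: 112

Derivation:
Old value at index 5: -9
New value at index 5: 1
Delta = 1 - -9 = 10
New sum = old_sum + delta = 102 + (10) = 112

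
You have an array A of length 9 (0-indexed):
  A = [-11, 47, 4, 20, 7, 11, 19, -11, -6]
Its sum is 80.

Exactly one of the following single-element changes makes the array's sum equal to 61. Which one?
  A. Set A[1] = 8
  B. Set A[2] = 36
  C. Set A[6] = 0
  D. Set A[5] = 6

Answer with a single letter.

Option A: A[1] 47->8, delta=-39, new_sum=80+(-39)=41
Option B: A[2] 4->36, delta=32, new_sum=80+(32)=112
Option C: A[6] 19->0, delta=-19, new_sum=80+(-19)=61 <-- matches target
Option D: A[5] 11->6, delta=-5, new_sum=80+(-5)=75

Answer: C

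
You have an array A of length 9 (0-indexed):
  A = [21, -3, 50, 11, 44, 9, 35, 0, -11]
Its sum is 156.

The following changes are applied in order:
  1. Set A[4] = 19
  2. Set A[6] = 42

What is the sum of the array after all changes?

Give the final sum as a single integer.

Initial sum: 156
Change 1: A[4] 44 -> 19, delta = -25, sum = 131
Change 2: A[6] 35 -> 42, delta = 7, sum = 138

Answer: 138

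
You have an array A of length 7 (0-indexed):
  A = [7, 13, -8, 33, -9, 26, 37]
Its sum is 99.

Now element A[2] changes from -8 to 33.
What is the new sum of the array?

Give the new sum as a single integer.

Old value at index 2: -8
New value at index 2: 33
Delta = 33 - -8 = 41
New sum = old_sum + delta = 99 + (41) = 140

Answer: 140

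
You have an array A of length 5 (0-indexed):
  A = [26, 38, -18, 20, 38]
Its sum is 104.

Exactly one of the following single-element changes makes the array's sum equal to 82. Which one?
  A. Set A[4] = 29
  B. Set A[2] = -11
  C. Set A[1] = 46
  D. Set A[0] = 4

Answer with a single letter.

Answer: D

Derivation:
Option A: A[4] 38->29, delta=-9, new_sum=104+(-9)=95
Option B: A[2] -18->-11, delta=7, new_sum=104+(7)=111
Option C: A[1] 38->46, delta=8, new_sum=104+(8)=112
Option D: A[0] 26->4, delta=-22, new_sum=104+(-22)=82 <-- matches target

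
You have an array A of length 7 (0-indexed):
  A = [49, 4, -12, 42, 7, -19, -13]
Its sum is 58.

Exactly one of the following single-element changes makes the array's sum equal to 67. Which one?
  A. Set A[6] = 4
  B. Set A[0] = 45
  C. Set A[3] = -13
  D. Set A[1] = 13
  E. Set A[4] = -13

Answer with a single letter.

Option A: A[6] -13->4, delta=17, new_sum=58+(17)=75
Option B: A[0] 49->45, delta=-4, new_sum=58+(-4)=54
Option C: A[3] 42->-13, delta=-55, new_sum=58+(-55)=3
Option D: A[1] 4->13, delta=9, new_sum=58+(9)=67 <-- matches target
Option E: A[4] 7->-13, delta=-20, new_sum=58+(-20)=38

Answer: D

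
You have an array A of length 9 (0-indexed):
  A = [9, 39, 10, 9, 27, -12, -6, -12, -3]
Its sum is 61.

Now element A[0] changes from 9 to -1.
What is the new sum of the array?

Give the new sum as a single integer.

Answer: 51

Derivation:
Old value at index 0: 9
New value at index 0: -1
Delta = -1 - 9 = -10
New sum = old_sum + delta = 61 + (-10) = 51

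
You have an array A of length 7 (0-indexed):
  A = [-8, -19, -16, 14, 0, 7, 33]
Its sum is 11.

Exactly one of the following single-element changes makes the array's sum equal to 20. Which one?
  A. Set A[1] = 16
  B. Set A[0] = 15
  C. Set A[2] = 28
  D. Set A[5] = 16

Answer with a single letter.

Option A: A[1] -19->16, delta=35, new_sum=11+(35)=46
Option B: A[0] -8->15, delta=23, new_sum=11+(23)=34
Option C: A[2] -16->28, delta=44, new_sum=11+(44)=55
Option D: A[5] 7->16, delta=9, new_sum=11+(9)=20 <-- matches target

Answer: D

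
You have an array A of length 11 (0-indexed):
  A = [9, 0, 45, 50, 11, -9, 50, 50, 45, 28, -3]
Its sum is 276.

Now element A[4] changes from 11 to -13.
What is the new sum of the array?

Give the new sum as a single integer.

Old value at index 4: 11
New value at index 4: -13
Delta = -13 - 11 = -24
New sum = old_sum + delta = 276 + (-24) = 252

Answer: 252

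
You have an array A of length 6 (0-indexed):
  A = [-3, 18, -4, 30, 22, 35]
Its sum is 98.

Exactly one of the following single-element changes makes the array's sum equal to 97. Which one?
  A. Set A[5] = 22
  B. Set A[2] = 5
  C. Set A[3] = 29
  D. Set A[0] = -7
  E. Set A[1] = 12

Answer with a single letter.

Option A: A[5] 35->22, delta=-13, new_sum=98+(-13)=85
Option B: A[2] -4->5, delta=9, new_sum=98+(9)=107
Option C: A[3] 30->29, delta=-1, new_sum=98+(-1)=97 <-- matches target
Option D: A[0] -3->-7, delta=-4, new_sum=98+(-4)=94
Option E: A[1] 18->12, delta=-6, new_sum=98+(-6)=92

Answer: C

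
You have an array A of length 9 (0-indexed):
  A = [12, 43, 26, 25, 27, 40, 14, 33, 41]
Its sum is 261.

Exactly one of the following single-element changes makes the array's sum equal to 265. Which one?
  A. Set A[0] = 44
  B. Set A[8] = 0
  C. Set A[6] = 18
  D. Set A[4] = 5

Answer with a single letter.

Option A: A[0] 12->44, delta=32, new_sum=261+(32)=293
Option B: A[8] 41->0, delta=-41, new_sum=261+(-41)=220
Option C: A[6] 14->18, delta=4, new_sum=261+(4)=265 <-- matches target
Option D: A[4] 27->5, delta=-22, new_sum=261+(-22)=239

Answer: C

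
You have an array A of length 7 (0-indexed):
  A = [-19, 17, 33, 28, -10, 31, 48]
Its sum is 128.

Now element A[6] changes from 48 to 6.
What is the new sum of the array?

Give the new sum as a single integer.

Answer: 86

Derivation:
Old value at index 6: 48
New value at index 6: 6
Delta = 6 - 48 = -42
New sum = old_sum + delta = 128 + (-42) = 86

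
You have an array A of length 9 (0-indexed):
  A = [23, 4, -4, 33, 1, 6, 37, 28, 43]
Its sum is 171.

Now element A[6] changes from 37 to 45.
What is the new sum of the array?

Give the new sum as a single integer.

Answer: 179

Derivation:
Old value at index 6: 37
New value at index 6: 45
Delta = 45 - 37 = 8
New sum = old_sum + delta = 171 + (8) = 179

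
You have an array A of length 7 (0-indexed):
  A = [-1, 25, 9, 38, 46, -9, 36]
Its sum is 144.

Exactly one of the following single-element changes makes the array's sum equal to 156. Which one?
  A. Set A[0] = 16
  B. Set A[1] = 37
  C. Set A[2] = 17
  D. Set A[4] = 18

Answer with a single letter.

Option A: A[0] -1->16, delta=17, new_sum=144+(17)=161
Option B: A[1] 25->37, delta=12, new_sum=144+(12)=156 <-- matches target
Option C: A[2] 9->17, delta=8, new_sum=144+(8)=152
Option D: A[4] 46->18, delta=-28, new_sum=144+(-28)=116

Answer: B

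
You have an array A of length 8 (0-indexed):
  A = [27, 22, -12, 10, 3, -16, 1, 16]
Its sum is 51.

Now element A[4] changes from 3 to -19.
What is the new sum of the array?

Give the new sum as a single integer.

Old value at index 4: 3
New value at index 4: -19
Delta = -19 - 3 = -22
New sum = old_sum + delta = 51 + (-22) = 29

Answer: 29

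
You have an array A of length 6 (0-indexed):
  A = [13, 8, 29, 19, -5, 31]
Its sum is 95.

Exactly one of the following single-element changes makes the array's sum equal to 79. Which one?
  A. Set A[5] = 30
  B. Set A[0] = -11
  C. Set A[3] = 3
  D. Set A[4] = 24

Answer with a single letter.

Answer: C

Derivation:
Option A: A[5] 31->30, delta=-1, new_sum=95+(-1)=94
Option B: A[0] 13->-11, delta=-24, new_sum=95+(-24)=71
Option C: A[3] 19->3, delta=-16, new_sum=95+(-16)=79 <-- matches target
Option D: A[4] -5->24, delta=29, new_sum=95+(29)=124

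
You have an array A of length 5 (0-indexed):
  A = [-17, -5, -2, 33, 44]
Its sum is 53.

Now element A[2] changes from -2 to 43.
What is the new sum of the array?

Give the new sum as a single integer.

Answer: 98

Derivation:
Old value at index 2: -2
New value at index 2: 43
Delta = 43 - -2 = 45
New sum = old_sum + delta = 53 + (45) = 98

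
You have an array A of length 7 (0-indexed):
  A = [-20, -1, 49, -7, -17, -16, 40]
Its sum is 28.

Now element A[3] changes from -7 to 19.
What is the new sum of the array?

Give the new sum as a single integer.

Answer: 54

Derivation:
Old value at index 3: -7
New value at index 3: 19
Delta = 19 - -7 = 26
New sum = old_sum + delta = 28 + (26) = 54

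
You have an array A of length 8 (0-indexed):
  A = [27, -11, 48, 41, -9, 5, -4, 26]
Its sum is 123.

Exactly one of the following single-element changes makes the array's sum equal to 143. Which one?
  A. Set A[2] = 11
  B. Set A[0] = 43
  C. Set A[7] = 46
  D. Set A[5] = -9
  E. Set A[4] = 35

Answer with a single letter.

Option A: A[2] 48->11, delta=-37, new_sum=123+(-37)=86
Option B: A[0] 27->43, delta=16, new_sum=123+(16)=139
Option C: A[7] 26->46, delta=20, new_sum=123+(20)=143 <-- matches target
Option D: A[5] 5->-9, delta=-14, new_sum=123+(-14)=109
Option E: A[4] -9->35, delta=44, new_sum=123+(44)=167

Answer: C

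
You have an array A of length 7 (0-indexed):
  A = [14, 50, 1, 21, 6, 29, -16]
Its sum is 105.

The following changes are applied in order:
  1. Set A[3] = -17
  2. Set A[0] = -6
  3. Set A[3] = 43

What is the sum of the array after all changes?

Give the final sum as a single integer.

Initial sum: 105
Change 1: A[3] 21 -> -17, delta = -38, sum = 67
Change 2: A[0] 14 -> -6, delta = -20, sum = 47
Change 3: A[3] -17 -> 43, delta = 60, sum = 107

Answer: 107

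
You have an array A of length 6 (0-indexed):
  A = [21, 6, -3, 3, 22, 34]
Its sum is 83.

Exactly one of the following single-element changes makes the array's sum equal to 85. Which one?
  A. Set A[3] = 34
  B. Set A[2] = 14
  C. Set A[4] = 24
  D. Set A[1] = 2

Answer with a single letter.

Answer: C

Derivation:
Option A: A[3] 3->34, delta=31, new_sum=83+(31)=114
Option B: A[2] -3->14, delta=17, new_sum=83+(17)=100
Option C: A[4] 22->24, delta=2, new_sum=83+(2)=85 <-- matches target
Option D: A[1] 6->2, delta=-4, new_sum=83+(-4)=79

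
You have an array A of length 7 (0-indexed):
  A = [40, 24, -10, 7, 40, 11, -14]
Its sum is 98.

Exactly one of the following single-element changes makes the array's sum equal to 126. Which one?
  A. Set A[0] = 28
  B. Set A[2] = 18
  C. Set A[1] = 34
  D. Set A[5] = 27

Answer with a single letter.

Option A: A[0] 40->28, delta=-12, new_sum=98+(-12)=86
Option B: A[2] -10->18, delta=28, new_sum=98+(28)=126 <-- matches target
Option C: A[1] 24->34, delta=10, new_sum=98+(10)=108
Option D: A[5] 11->27, delta=16, new_sum=98+(16)=114

Answer: B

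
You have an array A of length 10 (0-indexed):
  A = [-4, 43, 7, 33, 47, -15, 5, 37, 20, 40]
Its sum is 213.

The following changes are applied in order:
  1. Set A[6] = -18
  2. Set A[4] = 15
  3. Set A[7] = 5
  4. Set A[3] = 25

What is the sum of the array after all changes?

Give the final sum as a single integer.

Initial sum: 213
Change 1: A[6] 5 -> -18, delta = -23, sum = 190
Change 2: A[4] 47 -> 15, delta = -32, sum = 158
Change 3: A[7] 37 -> 5, delta = -32, sum = 126
Change 4: A[3] 33 -> 25, delta = -8, sum = 118

Answer: 118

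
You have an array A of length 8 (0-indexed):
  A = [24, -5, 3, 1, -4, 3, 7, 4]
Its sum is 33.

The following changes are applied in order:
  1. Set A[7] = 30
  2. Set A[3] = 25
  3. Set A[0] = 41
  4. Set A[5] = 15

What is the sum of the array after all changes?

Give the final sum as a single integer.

Initial sum: 33
Change 1: A[7] 4 -> 30, delta = 26, sum = 59
Change 2: A[3] 1 -> 25, delta = 24, sum = 83
Change 3: A[0] 24 -> 41, delta = 17, sum = 100
Change 4: A[5] 3 -> 15, delta = 12, sum = 112

Answer: 112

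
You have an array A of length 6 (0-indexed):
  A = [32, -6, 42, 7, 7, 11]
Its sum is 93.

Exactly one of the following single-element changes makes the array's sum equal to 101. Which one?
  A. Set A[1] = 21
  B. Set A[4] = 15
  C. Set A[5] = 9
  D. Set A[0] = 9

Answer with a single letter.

Option A: A[1] -6->21, delta=27, new_sum=93+(27)=120
Option B: A[4] 7->15, delta=8, new_sum=93+(8)=101 <-- matches target
Option C: A[5] 11->9, delta=-2, new_sum=93+(-2)=91
Option D: A[0] 32->9, delta=-23, new_sum=93+(-23)=70

Answer: B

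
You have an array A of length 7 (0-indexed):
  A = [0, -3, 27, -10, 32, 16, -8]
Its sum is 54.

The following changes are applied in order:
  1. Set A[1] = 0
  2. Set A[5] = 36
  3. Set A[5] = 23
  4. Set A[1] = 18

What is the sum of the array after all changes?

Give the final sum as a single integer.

Answer: 82

Derivation:
Initial sum: 54
Change 1: A[1] -3 -> 0, delta = 3, sum = 57
Change 2: A[5] 16 -> 36, delta = 20, sum = 77
Change 3: A[5] 36 -> 23, delta = -13, sum = 64
Change 4: A[1] 0 -> 18, delta = 18, sum = 82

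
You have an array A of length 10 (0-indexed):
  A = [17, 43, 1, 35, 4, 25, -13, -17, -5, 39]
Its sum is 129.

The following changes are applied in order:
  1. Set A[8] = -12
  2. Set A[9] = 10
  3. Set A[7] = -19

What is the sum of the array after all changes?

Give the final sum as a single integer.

Initial sum: 129
Change 1: A[8] -5 -> -12, delta = -7, sum = 122
Change 2: A[9] 39 -> 10, delta = -29, sum = 93
Change 3: A[7] -17 -> -19, delta = -2, sum = 91

Answer: 91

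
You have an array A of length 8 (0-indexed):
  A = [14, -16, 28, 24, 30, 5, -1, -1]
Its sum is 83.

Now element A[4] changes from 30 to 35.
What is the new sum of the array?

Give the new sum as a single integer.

Answer: 88

Derivation:
Old value at index 4: 30
New value at index 4: 35
Delta = 35 - 30 = 5
New sum = old_sum + delta = 83 + (5) = 88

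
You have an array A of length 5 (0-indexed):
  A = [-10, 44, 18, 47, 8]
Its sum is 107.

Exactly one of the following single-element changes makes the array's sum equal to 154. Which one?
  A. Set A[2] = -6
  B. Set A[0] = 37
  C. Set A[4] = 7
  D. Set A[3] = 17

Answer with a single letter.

Option A: A[2] 18->-6, delta=-24, new_sum=107+(-24)=83
Option B: A[0] -10->37, delta=47, new_sum=107+(47)=154 <-- matches target
Option C: A[4] 8->7, delta=-1, new_sum=107+(-1)=106
Option D: A[3] 47->17, delta=-30, new_sum=107+(-30)=77

Answer: B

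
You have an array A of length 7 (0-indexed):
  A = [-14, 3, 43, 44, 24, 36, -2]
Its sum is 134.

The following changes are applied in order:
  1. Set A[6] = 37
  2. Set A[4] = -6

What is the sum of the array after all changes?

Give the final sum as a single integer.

Answer: 143

Derivation:
Initial sum: 134
Change 1: A[6] -2 -> 37, delta = 39, sum = 173
Change 2: A[4] 24 -> -6, delta = -30, sum = 143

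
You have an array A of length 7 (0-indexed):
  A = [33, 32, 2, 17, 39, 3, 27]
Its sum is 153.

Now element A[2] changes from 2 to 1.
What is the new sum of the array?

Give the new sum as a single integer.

Old value at index 2: 2
New value at index 2: 1
Delta = 1 - 2 = -1
New sum = old_sum + delta = 153 + (-1) = 152

Answer: 152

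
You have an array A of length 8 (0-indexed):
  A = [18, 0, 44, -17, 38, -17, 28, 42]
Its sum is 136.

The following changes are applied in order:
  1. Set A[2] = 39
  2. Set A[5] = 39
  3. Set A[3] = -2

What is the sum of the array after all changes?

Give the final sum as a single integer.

Initial sum: 136
Change 1: A[2] 44 -> 39, delta = -5, sum = 131
Change 2: A[5] -17 -> 39, delta = 56, sum = 187
Change 3: A[3] -17 -> -2, delta = 15, sum = 202

Answer: 202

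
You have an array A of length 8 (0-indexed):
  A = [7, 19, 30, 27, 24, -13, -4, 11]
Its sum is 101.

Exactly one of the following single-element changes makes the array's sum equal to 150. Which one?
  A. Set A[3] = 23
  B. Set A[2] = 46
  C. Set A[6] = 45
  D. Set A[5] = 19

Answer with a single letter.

Answer: C

Derivation:
Option A: A[3] 27->23, delta=-4, new_sum=101+(-4)=97
Option B: A[2] 30->46, delta=16, new_sum=101+(16)=117
Option C: A[6] -4->45, delta=49, new_sum=101+(49)=150 <-- matches target
Option D: A[5] -13->19, delta=32, new_sum=101+(32)=133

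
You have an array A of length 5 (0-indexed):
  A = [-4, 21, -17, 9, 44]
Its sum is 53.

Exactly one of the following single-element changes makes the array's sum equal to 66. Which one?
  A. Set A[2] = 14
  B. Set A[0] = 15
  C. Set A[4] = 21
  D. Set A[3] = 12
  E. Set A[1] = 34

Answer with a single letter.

Option A: A[2] -17->14, delta=31, new_sum=53+(31)=84
Option B: A[0] -4->15, delta=19, new_sum=53+(19)=72
Option C: A[4] 44->21, delta=-23, new_sum=53+(-23)=30
Option D: A[3] 9->12, delta=3, new_sum=53+(3)=56
Option E: A[1] 21->34, delta=13, new_sum=53+(13)=66 <-- matches target

Answer: E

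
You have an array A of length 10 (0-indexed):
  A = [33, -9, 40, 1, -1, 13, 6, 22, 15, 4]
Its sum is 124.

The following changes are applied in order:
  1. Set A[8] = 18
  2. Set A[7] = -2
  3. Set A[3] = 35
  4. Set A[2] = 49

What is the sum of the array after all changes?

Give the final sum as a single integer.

Answer: 146

Derivation:
Initial sum: 124
Change 1: A[8] 15 -> 18, delta = 3, sum = 127
Change 2: A[7] 22 -> -2, delta = -24, sum = 103
Change 3: A[3] 1 -> 35, delta = 34, sum = 137
Change 4: A[2] 40 -> 49, delta = 9, sum = 146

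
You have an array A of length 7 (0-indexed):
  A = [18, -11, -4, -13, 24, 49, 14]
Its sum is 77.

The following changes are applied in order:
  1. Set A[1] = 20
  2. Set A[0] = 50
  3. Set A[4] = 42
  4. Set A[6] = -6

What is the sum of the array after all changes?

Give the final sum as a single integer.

Answer: 138

Derivation:
Initial sum: 77
Change 1: A[1] -11 -> 20, delta = 31, sum = 108
Change 2: A[0] 18 -> 50, delta = 32, sum = 140
Change 3: A[4] 24 -> 42, delta = 18, sum = 158
Change 4: A[6] 14 -> -6, delta = -20, sum = 138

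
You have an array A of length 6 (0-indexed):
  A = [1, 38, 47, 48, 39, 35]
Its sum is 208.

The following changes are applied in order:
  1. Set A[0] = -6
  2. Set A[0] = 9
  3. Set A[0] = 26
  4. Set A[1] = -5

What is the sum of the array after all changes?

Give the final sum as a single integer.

Answer: 190

Derivation:
Initial sum: 208
Change 1: A[0] 1 -> -6, delta = -7, sum = 201
Change 2: A[0] -6 -> 9, delta = 15, sum = 216
Change 3: A[0] 9 -> 26, delta = 17, sum = 233
Change 4: A[1] 38 -> -5, delta = -43, sum = 190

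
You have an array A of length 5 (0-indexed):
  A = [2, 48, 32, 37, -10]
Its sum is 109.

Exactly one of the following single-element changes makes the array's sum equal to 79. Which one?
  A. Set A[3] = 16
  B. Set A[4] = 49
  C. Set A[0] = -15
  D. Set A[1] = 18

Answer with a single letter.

Answer: D

Derivation:
Option A: A[3] 37->16, delta=-21, new_sum=109+(-21)=88
Option B: A[4] -10->49, delta=59, new_sum=109+(59)=168
Option C: A[0] 2->-15, delta=-17, new_sum=109+(-17)=92
Option D: A[1] 48->18, delta=-30, new_sum=109+(-30)=79 <-- matches target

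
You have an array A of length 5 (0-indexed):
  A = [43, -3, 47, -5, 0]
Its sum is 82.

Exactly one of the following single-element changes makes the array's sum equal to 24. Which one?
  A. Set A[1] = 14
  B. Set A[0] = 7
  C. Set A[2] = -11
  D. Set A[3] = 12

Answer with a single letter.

Answer: C

Derivation:
Option A: A[1] -3->14, delta=17, new_sum=82+(17)=99
Option B: A[0] 43->7, delta=-36, new_sum=82+(-36)=46
Option C: A[2] 47->-11, delta=-58, new_sum=82+(-58)=24 <-- matches target
Option D: A[3] -5->12, delta=17, new_sum=82+(17)=99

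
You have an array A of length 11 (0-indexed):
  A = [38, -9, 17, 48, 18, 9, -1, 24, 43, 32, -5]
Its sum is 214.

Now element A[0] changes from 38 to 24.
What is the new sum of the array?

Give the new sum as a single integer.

Old value at index 0: 38
New value at index 0: 24
Delta = 24 - 38 = -14
New sum = old_sum + delta = 214 + (-14) = 200

Answer: 200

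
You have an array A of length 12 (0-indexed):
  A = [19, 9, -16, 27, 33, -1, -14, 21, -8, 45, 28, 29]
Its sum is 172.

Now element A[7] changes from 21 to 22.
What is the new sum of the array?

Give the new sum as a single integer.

Old value at index 7: 21
New value at index 7: 22
Delta = 22 - 21 = 1
New sum = old_sum + delta = 172 + (1) = 173

Answer: 173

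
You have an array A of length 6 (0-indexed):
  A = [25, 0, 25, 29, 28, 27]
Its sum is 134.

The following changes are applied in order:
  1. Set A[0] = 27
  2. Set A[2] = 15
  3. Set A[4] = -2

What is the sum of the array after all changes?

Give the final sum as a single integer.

Initial sum: 134
Change 1: A[0] 25 -> 27, delta = 2, sum = 136
Change 2: A[2] 25 -> 15, delta = -10, sum = 126
Change 3: A[4] 28 -> -2, delta = -30, sum = 96

Answer: 96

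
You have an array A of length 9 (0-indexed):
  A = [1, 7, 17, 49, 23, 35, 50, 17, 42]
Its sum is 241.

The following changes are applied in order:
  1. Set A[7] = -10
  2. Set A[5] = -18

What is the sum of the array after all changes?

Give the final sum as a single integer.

Answer: 161

Derivation:
Initial sum: 241
Change 1: A[7] 17 -> -10, delta = -27, sum = 214
Change 2: A[5] 35 -> -18, delta = -53, sum = 161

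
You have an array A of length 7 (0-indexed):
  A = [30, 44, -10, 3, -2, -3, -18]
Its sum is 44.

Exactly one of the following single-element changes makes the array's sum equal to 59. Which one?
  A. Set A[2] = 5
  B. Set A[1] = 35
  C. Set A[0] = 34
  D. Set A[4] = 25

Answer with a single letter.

Option A: A[2] -10->5, delta=15, new_sum=44+(15)=59 <-- matches target
Option B: A[1] 44->35, delta=-9, new_sum=44+(-9)=35
Option C: A[0] 30->34, delta=4, new_sum=44+(4)=48
Option D: A[4] -2->25, delta=27, new_sum=44+(27)=71

Answer: A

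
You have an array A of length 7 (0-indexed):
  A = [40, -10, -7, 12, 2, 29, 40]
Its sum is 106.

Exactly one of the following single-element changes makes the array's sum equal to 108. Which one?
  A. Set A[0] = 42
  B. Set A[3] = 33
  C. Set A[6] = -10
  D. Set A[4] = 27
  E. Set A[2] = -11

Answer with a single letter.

Answer: A

Derivation:
Option A: A[0] 40->42, delta=2, new_sum=106+(2)=108 <-- matches target
Option B: A[3] 12->33, delta=21, new_sum=106+(21)=127
Option C: A[6] 40->-10, delta=-50, new_sum=106+(-50)=56
Option D: A[4] 2->27, delta=25, new_sum=106+(25)=131
Option E: A[2] -7->-11, delta=-4, new_sum=106+(-4)=102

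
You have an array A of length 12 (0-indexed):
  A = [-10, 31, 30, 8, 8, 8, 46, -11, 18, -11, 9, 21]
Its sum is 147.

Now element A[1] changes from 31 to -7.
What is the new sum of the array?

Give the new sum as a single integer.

Answer: 109

Derivation:
Old value at index 1: 31
New value at index 1: -7
Delta = -7 - 31 = -38
New sum = old_sum + delta = 147 + (-38) = 109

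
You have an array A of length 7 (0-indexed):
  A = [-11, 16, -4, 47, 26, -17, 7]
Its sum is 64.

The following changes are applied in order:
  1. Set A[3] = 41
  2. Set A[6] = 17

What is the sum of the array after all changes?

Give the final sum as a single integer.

Answer: 68

Derivation:
Initial sum: 64
Change 1: A[3] 47 -> 41, delta = -6, sum = 58
Change 2: A[6] 7 -> 17, delta = 10, sum = 68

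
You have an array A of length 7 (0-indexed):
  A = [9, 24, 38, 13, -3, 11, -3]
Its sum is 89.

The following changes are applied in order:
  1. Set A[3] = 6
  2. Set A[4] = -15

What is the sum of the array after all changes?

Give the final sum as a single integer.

Answer: 70

Derivation:
Initial sum: 89
Change 1: A[3] 13 -> 6, delta = -7, sum = 82
Change 2: A[4] -3 -> -15, delta = -12, sum = 70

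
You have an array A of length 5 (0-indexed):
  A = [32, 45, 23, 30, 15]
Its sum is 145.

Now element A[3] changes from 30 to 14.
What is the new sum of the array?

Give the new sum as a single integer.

Answer: 129

Derivation:
Old value at index 3: 30
New value at index 3: 14
Delta = 14 - 30 = -16
New sum = old_sum + delta = 145 + (-16) = 129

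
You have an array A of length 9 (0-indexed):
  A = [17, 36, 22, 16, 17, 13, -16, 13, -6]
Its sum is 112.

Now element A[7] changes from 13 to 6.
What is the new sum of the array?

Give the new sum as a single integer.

Old value at index 7: 13
New value at index 7: 6
Delta = 6 - 13 = -7
New sum = old_sum + delta = 112 + (-7) = 105

Answer: 105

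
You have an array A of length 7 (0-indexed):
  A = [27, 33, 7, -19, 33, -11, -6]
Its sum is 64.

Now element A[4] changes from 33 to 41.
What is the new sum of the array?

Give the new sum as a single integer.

Old value at index 4: 33
New value at index 4: 41
Delta = 41 - 33 = 8
New sum = old_sum + delta = 64 + (8) = 72

Answer: 72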